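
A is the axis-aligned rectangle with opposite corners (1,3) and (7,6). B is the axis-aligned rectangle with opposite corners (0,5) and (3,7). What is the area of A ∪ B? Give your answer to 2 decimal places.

22.00

By inclusion–exclusion:
Individual areas: |A| = 18, |B| = 6.
|A∩B|: x∈[1,3], y∈[5,6] → 2·1 = 2.
|A ∪ B| = 24 − 2 = 22.00.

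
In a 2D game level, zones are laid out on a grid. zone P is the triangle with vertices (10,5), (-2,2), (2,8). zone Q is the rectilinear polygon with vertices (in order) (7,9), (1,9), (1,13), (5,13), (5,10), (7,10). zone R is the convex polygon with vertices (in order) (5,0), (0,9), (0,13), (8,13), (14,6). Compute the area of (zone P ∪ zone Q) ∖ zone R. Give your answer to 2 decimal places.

|zone P ∪ zone Q| = 48.
|(zone P ∪ zone Q) ∩ zone R| = 37.6194.
|(zone P ∪ zone Q) ∖ zone R| = 48 − 37.6194 = 10.38.

10.38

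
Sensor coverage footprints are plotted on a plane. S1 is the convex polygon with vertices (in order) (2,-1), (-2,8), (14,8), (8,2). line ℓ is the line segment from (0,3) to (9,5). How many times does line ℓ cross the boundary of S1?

1

The segment meets the boundary at (0.202,3.045).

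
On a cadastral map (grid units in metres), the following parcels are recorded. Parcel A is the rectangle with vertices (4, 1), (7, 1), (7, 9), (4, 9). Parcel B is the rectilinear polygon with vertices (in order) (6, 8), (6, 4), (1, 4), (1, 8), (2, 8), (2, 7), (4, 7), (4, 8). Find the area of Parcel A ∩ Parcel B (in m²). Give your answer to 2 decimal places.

The intersection is the polygon with vertices (4,8), (6,8), (6,4), (4,4), (4,7).
By the shoelace formula its area is 8.00.

8.00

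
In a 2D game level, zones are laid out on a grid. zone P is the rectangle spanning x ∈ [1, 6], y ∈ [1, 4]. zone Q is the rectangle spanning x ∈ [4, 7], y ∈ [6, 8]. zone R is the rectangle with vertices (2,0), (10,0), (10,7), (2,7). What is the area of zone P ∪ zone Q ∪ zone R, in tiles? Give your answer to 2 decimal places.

62.00

By inclusion–exclusion:
Individual areas: |zone P| = 15, |zone Q| = 6, |zone R| = 56.
|zone P∩zone Q| = 0 (no overlap).
|zone P∩zone R|: x∈[2,6], y∈[1,4] → 4·3 = 12.
|zone Q∩zone R|: x∈[4,7], y∈[6,7] → 3·1 = 3.
|zone P∩zone Q∩zone R| = 0.
|zone P ∪ zone Q ∪ zone R| = 77 − 15 + 0 = 62.00.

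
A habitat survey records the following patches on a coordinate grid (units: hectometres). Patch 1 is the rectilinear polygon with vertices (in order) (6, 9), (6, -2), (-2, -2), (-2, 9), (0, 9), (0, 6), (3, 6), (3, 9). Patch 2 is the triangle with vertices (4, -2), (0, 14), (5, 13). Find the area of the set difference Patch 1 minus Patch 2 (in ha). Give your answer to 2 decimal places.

|Patch 1| = 79, |Patch 1∩Patch 2| = 15.0333.
|Patch 1 ∖ Patch 2| = |Patch 1| − |Patch 1∩Patch 2| = 79 − 15.0333 = 63.97.

63.97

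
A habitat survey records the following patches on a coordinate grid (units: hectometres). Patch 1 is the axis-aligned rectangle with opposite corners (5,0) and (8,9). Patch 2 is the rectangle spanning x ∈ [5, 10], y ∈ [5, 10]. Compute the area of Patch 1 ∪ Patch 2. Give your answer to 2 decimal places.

By inclusion–exclusion:
Individual areas: |Patch 1| = 27, |Patch 2| = 25.
|Patch 1∩Patch 2|: x∈[5,8], y∈[5,9] → 3·4 = 12.
|Patch 1 ∪ Patch 2| = 52 − 12 = 40.00.

40.00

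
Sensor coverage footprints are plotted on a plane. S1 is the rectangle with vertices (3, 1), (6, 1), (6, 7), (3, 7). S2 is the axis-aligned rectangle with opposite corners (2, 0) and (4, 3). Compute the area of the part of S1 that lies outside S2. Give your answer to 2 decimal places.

|S1∩S2|: x∈[3,4], y∈[1,3] → 1·2 = 2.
|S1| = 18.
|S1 ∖ S2| = |S1| − |S1∩S2| = 18 − 2 = 16.00.

16.00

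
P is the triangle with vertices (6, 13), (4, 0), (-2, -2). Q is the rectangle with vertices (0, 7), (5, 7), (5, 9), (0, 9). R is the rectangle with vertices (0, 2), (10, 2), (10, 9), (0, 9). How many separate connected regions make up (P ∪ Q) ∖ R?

2

(P ∪ Q) ∖ R splits into 2 disjoint pieces (area 14.041, area 3.0359).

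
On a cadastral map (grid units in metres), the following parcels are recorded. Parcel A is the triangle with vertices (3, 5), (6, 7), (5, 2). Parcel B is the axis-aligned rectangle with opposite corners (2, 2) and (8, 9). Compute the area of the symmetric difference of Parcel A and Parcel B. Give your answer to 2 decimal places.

35.50

|Parcel A| = 6.5, |Parcel B| = 42, |Parcel A∩Parcel B| = 6.5.
|Parcel A △ Parcel B| = |Parcel A| + |Parcel B| − 2·|Parcel A∩Parcel B| = 6.5 + 42 − 13 = 35.50.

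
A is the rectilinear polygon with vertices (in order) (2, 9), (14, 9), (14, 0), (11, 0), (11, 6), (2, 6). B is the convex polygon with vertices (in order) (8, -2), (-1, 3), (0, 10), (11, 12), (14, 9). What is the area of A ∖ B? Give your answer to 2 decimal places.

18.75

|A| = 54, |A∩B| = 35.25.
|A ∖ B| = |A| − |A∩B| = 54 − 35.25 = 18.75.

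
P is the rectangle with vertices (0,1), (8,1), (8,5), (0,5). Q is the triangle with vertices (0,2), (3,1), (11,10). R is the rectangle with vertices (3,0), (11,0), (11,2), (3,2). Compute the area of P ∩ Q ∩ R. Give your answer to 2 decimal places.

0.44

The intersection is the polygon with vertices (3,1), (3,2), (3.889,2).
By the shoelace formula its area is 0.44.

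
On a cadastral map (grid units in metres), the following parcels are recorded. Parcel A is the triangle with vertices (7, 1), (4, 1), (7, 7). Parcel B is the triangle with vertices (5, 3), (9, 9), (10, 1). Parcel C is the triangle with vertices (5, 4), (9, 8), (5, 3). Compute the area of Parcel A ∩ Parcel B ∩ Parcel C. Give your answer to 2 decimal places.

The intersection is the polygon with vertices (7,6), (7,5.5), (5,3).
By the shoelace formula its area is 0.50.

0.50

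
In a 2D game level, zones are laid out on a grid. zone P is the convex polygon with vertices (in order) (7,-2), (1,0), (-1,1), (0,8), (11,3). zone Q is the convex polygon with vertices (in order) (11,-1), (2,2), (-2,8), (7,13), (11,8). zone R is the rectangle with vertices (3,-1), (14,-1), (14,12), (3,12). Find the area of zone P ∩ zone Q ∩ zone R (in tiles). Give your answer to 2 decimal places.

The intersection is the polygon with vertices (11,3), (8.474,-0.158), (3,1.667), (3,6.636).
By the shoelace formula its area is 30.83.

30.83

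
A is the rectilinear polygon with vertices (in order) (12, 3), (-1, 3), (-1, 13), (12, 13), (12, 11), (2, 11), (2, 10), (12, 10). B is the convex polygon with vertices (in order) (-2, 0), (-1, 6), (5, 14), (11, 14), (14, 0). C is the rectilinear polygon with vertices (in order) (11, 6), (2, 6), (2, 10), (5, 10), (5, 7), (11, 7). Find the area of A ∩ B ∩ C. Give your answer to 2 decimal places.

18.00

The intersection is the polygon with vertices (5,10), (5,7), (11,7), (11,6), (2,6), (2,10).
By the shoelace formula its area is 18.00.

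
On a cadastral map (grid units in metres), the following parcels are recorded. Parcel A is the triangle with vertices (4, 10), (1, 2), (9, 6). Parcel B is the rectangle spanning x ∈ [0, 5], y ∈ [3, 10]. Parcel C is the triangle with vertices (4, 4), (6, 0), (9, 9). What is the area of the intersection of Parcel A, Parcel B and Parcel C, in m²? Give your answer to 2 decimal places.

0.70

The intersection is the polygon with vertices (5,4), (4.2,3.6), (4,4), (5,5).
By the shoelace formula its area is 0.70.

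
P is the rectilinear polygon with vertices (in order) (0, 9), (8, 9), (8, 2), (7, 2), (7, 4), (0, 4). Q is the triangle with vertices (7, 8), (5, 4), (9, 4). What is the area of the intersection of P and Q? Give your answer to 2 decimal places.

The intersection is the polygon with vertices (8,4), (7,4), (5,4), (7,8), (8,6).
By the shoelace formula its area is 7.00.

7.00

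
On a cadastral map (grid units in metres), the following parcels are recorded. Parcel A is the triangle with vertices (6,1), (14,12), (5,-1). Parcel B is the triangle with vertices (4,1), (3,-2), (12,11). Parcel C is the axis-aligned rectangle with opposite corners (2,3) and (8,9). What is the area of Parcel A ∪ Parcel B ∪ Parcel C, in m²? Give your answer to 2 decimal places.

By inclusion–exclusion:
Individual areas: |Parcel A| = 2.5, |Parcel B| = 7, |Parcel C| = 36.
|Parcel A∩Parcel B| = 0.
|Parcel A∩Parcel C| = 0.1661.
|Parcel B∩Parcel C| = 1.8906.
|Parcel A∩Parcel B∩Parcel C| = 0.
|Parcel A ∪ Parcel B ∪ Parcel C| = 45.5 − 2.0567 + 0 = 43.44.

43.44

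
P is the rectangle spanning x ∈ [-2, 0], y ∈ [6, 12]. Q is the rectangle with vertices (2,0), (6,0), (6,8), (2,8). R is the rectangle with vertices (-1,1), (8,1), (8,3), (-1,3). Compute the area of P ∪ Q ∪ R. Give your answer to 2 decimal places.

By inclusion–exclusion:
Individual areas: |P| = 12, |Q| = 32, |R| = 18.
|P∩Q| = 0 (no overlap).
|P∩R| = 0 (no overlap).
|Q∩R|: x∈[2,6], y∈[1,3] → 4·2 = 8.
|P∩Q∩R| = 0.
|P ∪ Q ∪ R| = 62 − 8 + 0 = 54.00.

54.00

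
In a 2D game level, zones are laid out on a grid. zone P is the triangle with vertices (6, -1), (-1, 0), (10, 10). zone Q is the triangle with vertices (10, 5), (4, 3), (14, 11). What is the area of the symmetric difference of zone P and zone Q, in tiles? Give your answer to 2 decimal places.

45.56

|zone P| = 40.5, |zone Q| = 14, |zone P∩zone Q| = 4.4686.
|zone P △ zone Q| = |zone P| + |zone Q| − 2·|zone P∩zone Q| = 40.5 + 14 − 8.9372 = 45.56.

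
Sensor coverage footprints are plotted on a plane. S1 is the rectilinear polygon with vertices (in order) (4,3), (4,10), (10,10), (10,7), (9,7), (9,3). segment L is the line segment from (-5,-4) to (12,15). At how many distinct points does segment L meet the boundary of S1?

2

The segment meets the boundary at (7.526,10), (4,6.059).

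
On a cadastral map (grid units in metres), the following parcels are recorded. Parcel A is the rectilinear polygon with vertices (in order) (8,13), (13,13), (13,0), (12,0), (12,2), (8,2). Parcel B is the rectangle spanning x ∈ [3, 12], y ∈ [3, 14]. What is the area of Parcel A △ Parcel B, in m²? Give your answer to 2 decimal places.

|Parcel A| = 57, |Parcel B| = 99, |Parcel A∩Parcel B| = 40.
|Parcel A △ Parcel B| = |Parcel A| + |Parcel B| − 2·|Parcel A∩Parcel B| = 57 + 99 − 80 = 76.00.

76.00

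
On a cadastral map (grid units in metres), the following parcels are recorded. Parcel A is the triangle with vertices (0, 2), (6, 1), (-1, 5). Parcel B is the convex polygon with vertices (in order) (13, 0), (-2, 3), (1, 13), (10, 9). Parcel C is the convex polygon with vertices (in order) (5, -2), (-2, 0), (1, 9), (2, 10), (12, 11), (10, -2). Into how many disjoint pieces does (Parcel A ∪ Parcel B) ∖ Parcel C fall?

2

(Parcel A ∪ Parcel B) ∖ Parcel C splits into 2 disjoint pieces (area 18.3693, area 6.7361).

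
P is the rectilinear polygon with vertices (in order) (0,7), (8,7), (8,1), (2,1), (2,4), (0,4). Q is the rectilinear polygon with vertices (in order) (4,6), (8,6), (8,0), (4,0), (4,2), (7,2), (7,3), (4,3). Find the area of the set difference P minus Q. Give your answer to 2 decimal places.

|P| = 42, |P∩Q| = 17.
|P ∖ Q| = |P| − |P∩Q| = 42 − 17 = 25.00.

25.00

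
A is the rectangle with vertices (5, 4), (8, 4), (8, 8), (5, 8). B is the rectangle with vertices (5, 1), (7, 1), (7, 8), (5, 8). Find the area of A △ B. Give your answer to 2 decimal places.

10.00

|A∩B|: x∈[5,7], y∈[4,8] → 2·4 = 8.
|A △ B| = |A| + |B| − 2·|A∩B| = 12 + 14 − 16 = 10.00.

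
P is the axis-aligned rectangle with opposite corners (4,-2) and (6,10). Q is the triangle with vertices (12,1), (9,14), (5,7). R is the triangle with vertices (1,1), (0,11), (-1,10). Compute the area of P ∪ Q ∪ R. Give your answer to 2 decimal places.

By inclusion–exclusion:
Individual areas: |P| = 24, |Q| = 36.5, |R| = 5.5.
|P∩Q| = 1.3036.
|P∩R| = 0.
|Q∩R| = 0.
|P∩Q∩R| = 0.
|P ∪ Q ∪ R| = 66 − 1.3036 + 0 = 64.70.

64.70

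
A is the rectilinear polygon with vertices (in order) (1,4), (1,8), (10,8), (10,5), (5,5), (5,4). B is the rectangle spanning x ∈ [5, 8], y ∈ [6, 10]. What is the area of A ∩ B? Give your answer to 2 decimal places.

The intersection is the polygon with vertices (8,8), (8,6), (5,6), (5,8).
By the shoelace formula its area is 6.00.

6.00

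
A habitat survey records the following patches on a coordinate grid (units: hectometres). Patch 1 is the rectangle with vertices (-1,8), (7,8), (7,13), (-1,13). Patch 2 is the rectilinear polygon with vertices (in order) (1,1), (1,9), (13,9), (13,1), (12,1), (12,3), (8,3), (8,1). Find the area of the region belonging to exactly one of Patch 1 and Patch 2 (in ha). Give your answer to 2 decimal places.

|Patch 1| = 40, |Patch 2| = 88, |Patch 1∩Patch 2| = 6.
|Patch 1 △ Patch 2| = |Patch 1| + |Patch 2| − 2·|Patch 1∩Patch 2| = 40 + 88 − 12 = 116.00.

116.00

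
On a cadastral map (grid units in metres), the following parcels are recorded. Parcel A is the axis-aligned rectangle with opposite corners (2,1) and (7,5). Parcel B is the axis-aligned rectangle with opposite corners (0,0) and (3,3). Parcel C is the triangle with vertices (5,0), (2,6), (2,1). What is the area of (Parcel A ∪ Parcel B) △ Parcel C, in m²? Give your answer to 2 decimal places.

22.17

|Parcel A ∪ Parcel B| = 27.
|(Parcel A ∪ Parcel B) ∩ Parcel C| = 6.1667.
|(Parcel A ∪ Parcel B) △ Parcel C| = 27 + 7.5 − 12.3333 = 22.17.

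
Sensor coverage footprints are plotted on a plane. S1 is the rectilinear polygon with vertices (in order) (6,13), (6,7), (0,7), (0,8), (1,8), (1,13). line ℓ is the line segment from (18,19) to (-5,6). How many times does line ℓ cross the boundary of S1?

2

The segment meets the boundary at (1,9.391), (6,12.217).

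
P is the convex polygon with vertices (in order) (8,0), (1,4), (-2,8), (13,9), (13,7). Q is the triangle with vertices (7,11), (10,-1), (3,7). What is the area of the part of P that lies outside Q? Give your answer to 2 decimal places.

|P| = 78, |P∩Q| = 24.7038.
|P ∖ Q| = |P| − |P∩Q| = 78 − 24.7038 = 53.30.

53.30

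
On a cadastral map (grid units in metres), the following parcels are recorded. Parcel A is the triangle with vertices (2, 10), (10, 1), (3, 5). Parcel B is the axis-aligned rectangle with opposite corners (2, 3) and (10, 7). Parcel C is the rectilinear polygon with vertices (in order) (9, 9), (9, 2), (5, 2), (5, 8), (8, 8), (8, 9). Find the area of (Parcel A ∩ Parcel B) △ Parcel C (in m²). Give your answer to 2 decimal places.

|Parcel A ∩ Parcel B| = 10.6778.
|(Parcel A ∩ Parcel B) ∩ Parcel C| = 5.1974.
|(Parcel A ∩ Parcel B) △ Parcel C| = 10.6778 + 25 − 10.3948 = 25.28.

25.28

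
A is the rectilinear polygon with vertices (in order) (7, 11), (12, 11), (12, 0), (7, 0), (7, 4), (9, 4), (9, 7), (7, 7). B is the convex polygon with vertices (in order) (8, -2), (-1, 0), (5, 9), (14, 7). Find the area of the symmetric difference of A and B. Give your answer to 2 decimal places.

84.67

|A| = 49, |B| = 93, |A∩B| = 28.6667.
|A △ B| = |A| + |B| − 2·|A∩B| = 49 + 93 − 57.3333 = 84.67.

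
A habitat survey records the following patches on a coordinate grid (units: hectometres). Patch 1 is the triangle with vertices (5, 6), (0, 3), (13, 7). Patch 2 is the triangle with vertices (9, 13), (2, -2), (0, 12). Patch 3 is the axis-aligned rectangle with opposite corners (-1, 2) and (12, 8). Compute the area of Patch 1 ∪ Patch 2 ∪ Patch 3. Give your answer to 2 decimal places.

By inclusion–exclusion:
Individual areas: |Patch 1| = 9.5, |Patch 2| = 64, |Patch 3| = 78.
|Patch 1∩Patch 2| = 4.0493.
|Patch 1∩Patch 3| = 9.4087.
|Patch 2∩Patch 3| = 25.6.
|Patch 1∩Patch 2∩Patch 3| = 4.0493.
|Patch 1 ∪ Patch 2 ∪ Patch 3| = 151.5 − 39.0579 + 4.0493 = 116.49.

116.49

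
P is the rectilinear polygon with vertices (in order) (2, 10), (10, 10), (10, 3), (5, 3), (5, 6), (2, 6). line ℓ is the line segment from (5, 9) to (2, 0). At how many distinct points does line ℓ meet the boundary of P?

1

The segment meets the boundary at (4,6).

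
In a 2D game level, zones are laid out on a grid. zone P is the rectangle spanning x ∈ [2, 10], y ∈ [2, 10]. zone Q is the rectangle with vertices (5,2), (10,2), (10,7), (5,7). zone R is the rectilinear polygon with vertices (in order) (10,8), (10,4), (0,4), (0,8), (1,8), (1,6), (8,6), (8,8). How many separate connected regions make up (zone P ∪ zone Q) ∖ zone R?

2

(zone P ∪ zone Q) ∖ zone R splits into 2 disjoint pieces (area 16, area 28).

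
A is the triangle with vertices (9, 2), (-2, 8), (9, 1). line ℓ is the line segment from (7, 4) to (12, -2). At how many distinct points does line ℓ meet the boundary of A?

2

The segment meets the boundary at (9,1.6), (8.389,2.333).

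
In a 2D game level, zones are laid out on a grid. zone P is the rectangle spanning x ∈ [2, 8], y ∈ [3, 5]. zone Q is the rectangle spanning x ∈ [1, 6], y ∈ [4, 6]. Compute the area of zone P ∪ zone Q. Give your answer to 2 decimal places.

18.00

By inclusion–exclusion:
Individual areas: |zone P| = 12, |zone Q| = 10.
|zone P∩zone Q|: x∈[2,6], y∈[4,5] → 4·1 = 4.
|zone P ∪ zone Q| = 22 − 4 = 18.00.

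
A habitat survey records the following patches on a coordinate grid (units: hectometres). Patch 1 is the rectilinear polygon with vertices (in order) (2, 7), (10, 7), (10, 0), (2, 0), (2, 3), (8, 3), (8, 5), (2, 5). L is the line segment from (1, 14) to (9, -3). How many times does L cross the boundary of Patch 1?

4

The segment meets the boundary at (7.588,0), (5.235,5), (4.294,7), (6.176,3).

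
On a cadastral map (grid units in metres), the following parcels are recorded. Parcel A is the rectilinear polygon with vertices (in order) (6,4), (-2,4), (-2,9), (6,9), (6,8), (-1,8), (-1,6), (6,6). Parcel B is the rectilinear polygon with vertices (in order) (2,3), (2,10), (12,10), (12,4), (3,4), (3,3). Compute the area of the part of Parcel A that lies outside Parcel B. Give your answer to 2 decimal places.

|Parcel A| = 26, |Parcel A∩Parcel B| = 12.
|Parcel A ∖ Parcel B| = |Parcel A| − |Parcel A∩Parcel B| = 26 − 12 = 14.00.

14.00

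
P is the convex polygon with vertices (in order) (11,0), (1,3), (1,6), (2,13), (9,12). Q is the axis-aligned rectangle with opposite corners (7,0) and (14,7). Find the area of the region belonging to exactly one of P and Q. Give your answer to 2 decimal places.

|P| = 94, |Q| = 49, |P∩Q| = 21.5167.
|P △ Q| = |P| + |Q| − 2·|P∩Q| = 94 + 49 − 43.0333 = 99.97.

99.97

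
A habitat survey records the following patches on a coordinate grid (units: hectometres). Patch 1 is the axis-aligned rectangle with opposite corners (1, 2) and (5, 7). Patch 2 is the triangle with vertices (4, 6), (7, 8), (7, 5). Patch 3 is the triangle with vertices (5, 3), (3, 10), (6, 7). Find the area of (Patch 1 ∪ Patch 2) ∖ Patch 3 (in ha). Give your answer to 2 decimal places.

20.57

|Patch 1 ∪ Patch 2| = 24.
|(Patch 1 ∪ Patch 2) ∩ Patch 3| = 3.4319.
|(Patch 1 ∪ Patch 2) ∖ Patch 3| = 24 − 3.4319 = 20.57.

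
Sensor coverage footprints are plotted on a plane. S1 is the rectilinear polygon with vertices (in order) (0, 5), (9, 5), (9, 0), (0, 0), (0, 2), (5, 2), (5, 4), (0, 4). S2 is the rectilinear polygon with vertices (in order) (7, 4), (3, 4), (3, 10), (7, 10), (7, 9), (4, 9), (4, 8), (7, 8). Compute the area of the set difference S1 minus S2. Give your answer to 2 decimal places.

31.00

|S1| = 35, |S1∩S2| = 4.
|S1 ∖ S2| = |S1| − |S1∩S2| = 35 − 4 = 31.00.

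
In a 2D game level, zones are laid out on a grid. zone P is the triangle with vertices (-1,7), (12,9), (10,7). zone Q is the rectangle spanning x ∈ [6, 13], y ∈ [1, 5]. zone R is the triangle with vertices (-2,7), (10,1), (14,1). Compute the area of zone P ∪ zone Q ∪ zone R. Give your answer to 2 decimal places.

By inclusion–exclusion:
Individual areas: |zone P| = 11, |zone Q| = 28, |zone R| = 12.
|zone P∩zone Q| = 0.
|zone P∩zone R| = 0.
|zone Q∩zone R| = 7.8125.
|zone P∩zone Q∩zone R| = 0.
|zone P ∪ zone Q ∪ zone R| = 51 − 7.8125 + 0 = 43.19.

43.19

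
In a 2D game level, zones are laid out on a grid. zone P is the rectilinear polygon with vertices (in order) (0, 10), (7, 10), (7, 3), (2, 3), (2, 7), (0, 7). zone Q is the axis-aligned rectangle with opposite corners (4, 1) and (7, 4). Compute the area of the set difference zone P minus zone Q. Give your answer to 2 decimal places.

38.00

|zone P| = 41, |zone P∩zone Q| = 3.
|zone P ∖ zone Q| = |zone P| − |zone P∩zone Q| = 41 − 3 = 38.00.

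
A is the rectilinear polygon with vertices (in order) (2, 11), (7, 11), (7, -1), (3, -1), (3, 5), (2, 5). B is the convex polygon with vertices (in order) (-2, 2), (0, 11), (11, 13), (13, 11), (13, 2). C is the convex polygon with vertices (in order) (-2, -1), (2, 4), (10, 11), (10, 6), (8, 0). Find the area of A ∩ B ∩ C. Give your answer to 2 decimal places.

The intersection is the polygon with vertices (7,2), (3,2), (3,4.875), (7,8.375).
By the shoelace formula its area is 18.50.

18.50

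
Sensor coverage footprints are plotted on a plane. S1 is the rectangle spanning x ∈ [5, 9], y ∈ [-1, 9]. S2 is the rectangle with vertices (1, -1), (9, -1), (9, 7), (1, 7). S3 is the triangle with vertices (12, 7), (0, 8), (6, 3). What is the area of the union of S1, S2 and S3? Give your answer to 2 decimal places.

78.73

By inclusion–exclusion:
Individual areas: |S1| = 40, |S2| = 64, |S3| = 27.
|S1∩S2|: x∈[5,9], y∈[-1,7] → 4·8 = 32.
|S1∩S3| = 14.25.
|S2∩S3| = 18.6.
|S1∩S2∩S3| = 12.5833.
|S1 ∪ S2 ∪ S3| = 131 − 64.85 + 12.5833 = 78.73.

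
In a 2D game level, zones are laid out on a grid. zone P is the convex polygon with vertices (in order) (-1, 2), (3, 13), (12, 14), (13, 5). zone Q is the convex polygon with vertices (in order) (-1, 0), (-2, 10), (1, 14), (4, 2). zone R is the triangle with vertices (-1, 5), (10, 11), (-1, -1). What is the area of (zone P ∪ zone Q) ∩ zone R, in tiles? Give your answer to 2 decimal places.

The region (zone P ∪ zone Q) ∩ zone R is the polygon with vertices (-1,0), (-1,5), (10,11), (0.447,0.579).
By the shoelace formula its area is 32.28.

32.28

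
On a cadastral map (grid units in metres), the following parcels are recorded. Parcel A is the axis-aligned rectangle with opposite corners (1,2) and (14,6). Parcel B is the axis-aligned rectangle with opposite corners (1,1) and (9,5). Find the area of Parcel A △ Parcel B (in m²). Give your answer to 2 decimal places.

36.00

|Parcel A∩Parcel B|: x∈[1,9], y∈[2,5] → 8·3 = 24.
|Parcel A △ Parcel B| = |Parcel A| + |Parcel B| − 2·|Parcel A∩Parcel B| = 52 + 32 − 48 = 36.00.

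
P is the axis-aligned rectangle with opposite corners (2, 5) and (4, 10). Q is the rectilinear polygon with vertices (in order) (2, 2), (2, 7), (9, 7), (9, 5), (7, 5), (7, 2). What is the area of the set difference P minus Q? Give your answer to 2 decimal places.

|P| = 10, |P∩Q| = 4.
|P ∖ Q| = |P| − |P∩Q| = 10 − 4 = 6.00.

6.00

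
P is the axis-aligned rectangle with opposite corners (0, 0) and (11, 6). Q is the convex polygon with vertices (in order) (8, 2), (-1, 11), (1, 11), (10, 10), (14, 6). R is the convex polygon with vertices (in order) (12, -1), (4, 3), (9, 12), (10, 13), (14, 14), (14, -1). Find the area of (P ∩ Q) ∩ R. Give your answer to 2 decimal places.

16.11

The region (P ∩ Q) ∩ R is the polygon with vertices (11,4), (8,2), (5.071,4.929), (5.667,6), (11,6).
By the shoelace formula its area is 16.11.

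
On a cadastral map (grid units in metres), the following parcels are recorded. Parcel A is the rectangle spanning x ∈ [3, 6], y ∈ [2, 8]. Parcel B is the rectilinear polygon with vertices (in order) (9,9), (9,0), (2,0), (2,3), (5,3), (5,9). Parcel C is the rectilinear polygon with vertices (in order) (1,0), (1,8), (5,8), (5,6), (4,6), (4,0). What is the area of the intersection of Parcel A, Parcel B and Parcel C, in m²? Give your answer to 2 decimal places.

1.00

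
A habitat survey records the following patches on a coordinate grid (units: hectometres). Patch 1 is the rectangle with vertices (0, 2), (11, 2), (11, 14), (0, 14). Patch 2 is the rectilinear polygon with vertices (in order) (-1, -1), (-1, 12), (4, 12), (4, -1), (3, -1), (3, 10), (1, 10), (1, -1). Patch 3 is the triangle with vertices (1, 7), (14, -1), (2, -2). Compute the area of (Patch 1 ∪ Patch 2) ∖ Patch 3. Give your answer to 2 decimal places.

129.08

|Patch 1 ∪ Patch 2| = 151.
|(Patch 1 ∪ Patch 2) ∩ Patch 3| = 21.9236.
|(Patch 1 ∪ Patch 2) ∖ Patch 3| = 151 − 21.9236 = 129.08.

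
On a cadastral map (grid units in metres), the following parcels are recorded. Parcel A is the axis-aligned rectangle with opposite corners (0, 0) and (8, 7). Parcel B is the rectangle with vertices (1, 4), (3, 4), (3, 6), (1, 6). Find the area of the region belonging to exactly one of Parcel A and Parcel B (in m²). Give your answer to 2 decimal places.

|Parcel A∩Parcel B|: x∈[1,3], y∈[4,6] → 2·2 = 4.
|Parcel A △ Parcel B| = |Parcel A| + |Parcel B| − 2·|Parcel A∩Parcel B| = 56 + 4 − 8 = 52.00.

52.00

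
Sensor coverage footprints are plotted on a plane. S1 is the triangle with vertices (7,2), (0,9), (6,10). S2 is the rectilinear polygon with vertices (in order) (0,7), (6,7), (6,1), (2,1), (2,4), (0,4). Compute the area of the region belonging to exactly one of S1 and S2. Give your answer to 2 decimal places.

|S1| = 24.5, |S2| = 30, |S1∩S2| = 8.
|S1 △ S2| = |S1| + |S2| − 2·|S1∩S2| = 24.5 + 30 − 16 = 38.50.

38.50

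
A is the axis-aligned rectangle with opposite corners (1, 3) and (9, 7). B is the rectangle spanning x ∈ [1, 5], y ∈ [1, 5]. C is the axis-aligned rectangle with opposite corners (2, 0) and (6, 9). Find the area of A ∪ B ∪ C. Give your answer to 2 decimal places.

54.00

By inclusion–exclusion:
Individual areas: |A| = 32, |B| = 16, |C| = 36.
|A∩B|: x∈[1,5], y∈[3,5] → 4·2 = 8.
|A∩C|: x∈[2,6], y∈[3,7] → 4·4 = 16.
|B∩C|: x∈[2,5], y∈[1,5] → 3·4 = 12.
|A∩B∩C| = 6.
|A ∪ B ∪ C| = 84 − 36 + 6 = 54.00.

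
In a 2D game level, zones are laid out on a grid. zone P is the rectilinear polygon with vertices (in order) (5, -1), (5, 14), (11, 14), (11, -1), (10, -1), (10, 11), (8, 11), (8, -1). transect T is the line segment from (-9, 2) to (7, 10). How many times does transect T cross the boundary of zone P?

1

The segment meets the boundary at (5,9).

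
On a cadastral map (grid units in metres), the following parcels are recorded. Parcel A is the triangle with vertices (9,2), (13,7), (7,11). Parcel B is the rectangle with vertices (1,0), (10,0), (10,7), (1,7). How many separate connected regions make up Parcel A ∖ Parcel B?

1

Parcel A ∖ Parcel B is a single connected region.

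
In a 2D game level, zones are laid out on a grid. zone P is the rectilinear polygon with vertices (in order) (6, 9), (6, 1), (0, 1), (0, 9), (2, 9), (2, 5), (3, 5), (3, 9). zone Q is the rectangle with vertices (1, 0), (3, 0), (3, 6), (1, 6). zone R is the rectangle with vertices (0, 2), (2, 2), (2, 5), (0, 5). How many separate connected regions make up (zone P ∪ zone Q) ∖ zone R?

(zone P ∪ zone Q) ∖ zone R is a single connected region.

1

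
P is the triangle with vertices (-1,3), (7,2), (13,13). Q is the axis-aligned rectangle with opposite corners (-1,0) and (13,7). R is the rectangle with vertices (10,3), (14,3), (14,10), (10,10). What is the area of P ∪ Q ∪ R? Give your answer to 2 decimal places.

By inclusion–exclusion:
Individual areas: |P| = 47, |Q| = 98, |R| = 28.
|P∩Q| = 31.6182.
|P∩R| = 1.7045.
|Q∩R|: x∈[10,13], y∈[3,7] → 3·4 = 12.
|P∩Q∩R| = 0.
|P ∪ Q ∪ R| = 173 − 45.3227 + 0 = 127.68.

127.68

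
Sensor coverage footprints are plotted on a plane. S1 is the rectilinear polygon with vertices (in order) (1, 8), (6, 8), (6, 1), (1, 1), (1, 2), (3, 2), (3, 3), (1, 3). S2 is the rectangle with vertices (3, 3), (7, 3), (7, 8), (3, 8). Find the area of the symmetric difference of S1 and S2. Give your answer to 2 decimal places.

|S1| = 33, |S2| = 20, |S1∩S2| = 15.
|S1 △ S2| = |S1| + |S2| − 2·|S1∩S2| = 33 + 20 − 30 = 23.00.

23.00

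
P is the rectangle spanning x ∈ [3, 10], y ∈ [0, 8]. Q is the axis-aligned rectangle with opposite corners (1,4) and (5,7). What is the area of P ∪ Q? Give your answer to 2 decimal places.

By inclusion–exclusion:
Individual areas: |P| = 56, |Q| = 12.
|P∩Q|: x∈[3,5], y∈[4,7] → 2·3 = 6.
|P ∪ Q| = 68 − 6 = 62.00.

62.00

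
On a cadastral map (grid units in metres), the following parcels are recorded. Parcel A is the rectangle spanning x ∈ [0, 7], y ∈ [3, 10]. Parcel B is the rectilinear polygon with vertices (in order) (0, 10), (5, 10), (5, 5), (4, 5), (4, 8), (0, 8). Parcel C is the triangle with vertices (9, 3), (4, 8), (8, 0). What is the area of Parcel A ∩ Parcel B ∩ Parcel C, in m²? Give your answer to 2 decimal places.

0.50

The intersection is the polygon with vertices (5,6), (4,8), (5,7).
By the shoelace formula its area is 0.50.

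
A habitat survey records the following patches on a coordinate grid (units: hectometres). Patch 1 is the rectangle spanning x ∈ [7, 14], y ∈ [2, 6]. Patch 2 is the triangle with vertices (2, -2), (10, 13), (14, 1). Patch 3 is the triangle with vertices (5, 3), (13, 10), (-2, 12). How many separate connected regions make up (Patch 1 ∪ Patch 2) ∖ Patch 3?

(Patch 1 ∪ Patch 2) ∖ Patch 3 splits into 2 disjoint pieces (area 62.2305, area 2.8621).

2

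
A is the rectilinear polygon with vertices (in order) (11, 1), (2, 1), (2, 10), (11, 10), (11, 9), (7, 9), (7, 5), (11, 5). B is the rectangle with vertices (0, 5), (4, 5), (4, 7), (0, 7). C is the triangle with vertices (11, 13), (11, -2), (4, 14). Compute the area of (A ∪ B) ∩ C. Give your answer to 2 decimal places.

|A ∪ B| = 69.
|(A ∪ B) ∩ C| = 14.54.

14.54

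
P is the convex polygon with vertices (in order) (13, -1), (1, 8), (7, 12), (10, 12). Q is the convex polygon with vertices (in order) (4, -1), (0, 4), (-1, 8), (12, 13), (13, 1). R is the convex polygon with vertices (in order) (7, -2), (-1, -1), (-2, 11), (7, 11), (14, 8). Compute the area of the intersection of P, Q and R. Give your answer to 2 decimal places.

55.20

The intersection is the polygon with vertices (3.727,9.818), (6.8,11), (7,11), (10.585,9.463), (11.686,4.694), (9.525,1.607), (1,8).
By the shoelace formula its area is 55.20.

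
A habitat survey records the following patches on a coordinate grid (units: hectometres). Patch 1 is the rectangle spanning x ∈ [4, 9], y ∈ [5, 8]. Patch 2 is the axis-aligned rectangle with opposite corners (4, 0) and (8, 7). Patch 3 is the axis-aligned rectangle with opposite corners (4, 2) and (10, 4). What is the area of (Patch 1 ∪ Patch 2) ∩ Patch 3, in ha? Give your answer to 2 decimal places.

8.00

The region (Patch 1 ∪ Patch 2) ∩ Patch 3 is the polygon with vertices (8,2), (4,2), (4,4), (8,4).
By the shoelace formula its area is 8.00.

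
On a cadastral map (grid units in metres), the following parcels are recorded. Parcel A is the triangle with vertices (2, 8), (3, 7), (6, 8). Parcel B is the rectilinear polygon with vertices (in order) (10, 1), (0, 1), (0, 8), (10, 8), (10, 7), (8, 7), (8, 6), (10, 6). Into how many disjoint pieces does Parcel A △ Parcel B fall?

1

Parcel A △ Parcel B is a single connected region.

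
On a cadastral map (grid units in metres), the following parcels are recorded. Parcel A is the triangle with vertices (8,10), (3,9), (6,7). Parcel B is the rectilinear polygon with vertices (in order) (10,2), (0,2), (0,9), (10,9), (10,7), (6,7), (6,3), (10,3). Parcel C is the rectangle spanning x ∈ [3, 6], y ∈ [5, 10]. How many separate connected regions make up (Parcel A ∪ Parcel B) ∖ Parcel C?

2

(Parcel A ∪ Parcel B) ∖ Parcel C splits into 2 disjoint pieces (area 9.2667, area 34).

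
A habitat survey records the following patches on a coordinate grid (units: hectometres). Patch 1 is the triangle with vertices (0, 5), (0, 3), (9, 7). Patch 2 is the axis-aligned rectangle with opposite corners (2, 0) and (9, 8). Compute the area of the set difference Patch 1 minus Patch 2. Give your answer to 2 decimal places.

|Patch 1| = 9, |Patch 1∩Patch 2| = 5.4444.
|Patch 1 ∖ Patch 2| = |Patch 1| − |Patch 1∩Patch 2| = 9 − 5.4444 = 3.56.

3.56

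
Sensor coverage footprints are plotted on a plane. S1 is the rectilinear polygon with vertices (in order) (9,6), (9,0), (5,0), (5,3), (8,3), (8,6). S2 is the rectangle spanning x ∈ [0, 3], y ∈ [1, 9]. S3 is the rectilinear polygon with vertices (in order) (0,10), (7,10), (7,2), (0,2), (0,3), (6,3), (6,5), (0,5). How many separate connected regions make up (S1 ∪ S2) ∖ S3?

(S1 ∪ S2) ∖ S3 splits into 3 disjoint pieces (area 13, area 3, area 6).

3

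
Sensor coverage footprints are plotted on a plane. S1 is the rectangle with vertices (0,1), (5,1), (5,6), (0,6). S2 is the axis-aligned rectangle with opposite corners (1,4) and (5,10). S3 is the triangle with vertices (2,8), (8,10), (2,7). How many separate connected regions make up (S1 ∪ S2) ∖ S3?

1

(S1 ∪ S2) ∖ S3 is a single connected region.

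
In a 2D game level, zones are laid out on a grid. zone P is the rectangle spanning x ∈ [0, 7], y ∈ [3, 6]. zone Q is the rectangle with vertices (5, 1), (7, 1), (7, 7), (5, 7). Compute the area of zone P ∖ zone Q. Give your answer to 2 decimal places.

15.00

|zone P∩zone Q|: x∈[5,7], y∈[3,6] → 2·3 = 6.
|zone P| = 21.
|zone P ∖ zone Q| = |zone P| − |zone P∩zone Q| = 21 − 6 = 15.00.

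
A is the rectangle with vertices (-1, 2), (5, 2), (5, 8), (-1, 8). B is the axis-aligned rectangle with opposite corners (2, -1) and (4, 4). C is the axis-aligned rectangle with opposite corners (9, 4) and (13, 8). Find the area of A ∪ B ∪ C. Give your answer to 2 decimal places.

58.00

By inclusion–exclusion:
Individual areas: |A| = 36, |B| = 10, |C| = 16.
|A∩B|: x∈[2,4], y∈[2,4] → 2·2 = 4.
|A∩C| = 0 (no overlap).
|B∩C| = 0 (no overlap).
|A∩B∩C| = 0.
|A ∪ B ∪ C| = 62 − 4 + 0 = 58.00.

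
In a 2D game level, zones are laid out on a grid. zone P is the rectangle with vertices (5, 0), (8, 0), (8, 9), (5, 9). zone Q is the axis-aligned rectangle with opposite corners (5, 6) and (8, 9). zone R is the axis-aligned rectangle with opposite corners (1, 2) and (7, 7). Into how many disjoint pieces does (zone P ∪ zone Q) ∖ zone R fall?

(zone P ∪ zone Q) ∖ zone R is a single connected region.

1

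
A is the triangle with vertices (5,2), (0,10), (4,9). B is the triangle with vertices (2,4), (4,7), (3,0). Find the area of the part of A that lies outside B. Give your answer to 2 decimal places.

|A| = 13.5, |A∩B| = 1.1924.
|A ∖ B| = |A| − |A∩B| = 13.5 − 1.1924 = 12.31.

12.31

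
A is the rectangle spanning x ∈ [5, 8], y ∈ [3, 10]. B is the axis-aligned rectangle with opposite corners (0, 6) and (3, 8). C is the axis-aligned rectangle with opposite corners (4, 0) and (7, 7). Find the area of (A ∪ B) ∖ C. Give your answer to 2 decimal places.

19.00

|A ∪ B| = 27.
|(A ∪ B) ∩ C| = 8.
|(A ∪ B) ∖ C| = 27 − 8 = 19.00.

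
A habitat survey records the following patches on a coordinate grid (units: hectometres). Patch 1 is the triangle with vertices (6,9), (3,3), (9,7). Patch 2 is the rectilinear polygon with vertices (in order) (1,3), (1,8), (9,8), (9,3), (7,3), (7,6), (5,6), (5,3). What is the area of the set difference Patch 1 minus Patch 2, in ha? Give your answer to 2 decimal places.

|Patch 1| = 12, |Patch 1∩Patch 2| = 9.
|Patch 1 ∖ Patch 2| = |Patch 1| − |Patch 1∩Patch 2| = 12 − 9 = 3.00.

3.00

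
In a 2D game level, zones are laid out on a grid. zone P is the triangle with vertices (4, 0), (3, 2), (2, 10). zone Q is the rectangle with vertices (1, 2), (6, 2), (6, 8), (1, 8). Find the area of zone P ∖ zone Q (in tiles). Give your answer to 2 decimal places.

|zone P| = 3, |zone P∩zone Q| = 2.25.
|zone P ∖ zone Q| = |zone P| − |zone P∩zone Q| = 3 − 2.25 = 0.75.

0.75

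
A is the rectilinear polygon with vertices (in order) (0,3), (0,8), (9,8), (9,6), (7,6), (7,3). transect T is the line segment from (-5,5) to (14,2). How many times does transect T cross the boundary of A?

The segment meets the boundary at (7,3.105), (0,4.211).

2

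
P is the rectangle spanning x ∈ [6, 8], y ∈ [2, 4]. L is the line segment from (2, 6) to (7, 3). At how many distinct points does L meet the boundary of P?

1

The segment meets the boundary at (6,3.6).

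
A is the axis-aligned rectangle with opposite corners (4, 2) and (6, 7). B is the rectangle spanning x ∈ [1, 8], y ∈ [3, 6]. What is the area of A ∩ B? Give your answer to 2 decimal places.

|A∩B|: x∈[4,6], y∈[3,6] → 2·3 = 6.

6.00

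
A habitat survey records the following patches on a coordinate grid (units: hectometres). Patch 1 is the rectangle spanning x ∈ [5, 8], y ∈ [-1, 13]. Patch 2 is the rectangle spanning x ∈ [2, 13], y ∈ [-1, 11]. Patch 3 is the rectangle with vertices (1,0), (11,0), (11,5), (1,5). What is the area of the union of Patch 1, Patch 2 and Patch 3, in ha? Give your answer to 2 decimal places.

143.00

By inclusion–exclusion:
Individual areas: |Patch 1| = 42, |Patch 2| = 132, |Patch 3| = 50.
|Patch 1∩Patch 2|: x∈[5,8], y∈[-1,11] → 3·12 = 36.
|Patch 1∩Patch 3|: x∈[5,8], y∈[0,5] → 3·5 = 15.
|Patch 2∩Patch 3|: x∈[2,11], y∈[0,5] → 9·5 = 45.
|Patch 1∩Patch 2∩Patch 3| = 15.
|Patch 1 ∪ Patch 2 ∪ Patch 3| = 224 − 96 + 15 = 143.00.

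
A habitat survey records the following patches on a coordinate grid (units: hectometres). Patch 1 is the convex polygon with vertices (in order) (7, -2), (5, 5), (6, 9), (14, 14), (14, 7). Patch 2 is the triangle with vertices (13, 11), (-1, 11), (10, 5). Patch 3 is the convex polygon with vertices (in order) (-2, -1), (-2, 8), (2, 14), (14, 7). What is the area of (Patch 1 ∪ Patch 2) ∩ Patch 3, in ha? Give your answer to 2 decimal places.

The region (Patch 1 ∪ Patch 2) ∩ Patch 3 is the polygon with vertices (5.6,7.4), (-0.267,10.6), (0,11), (7.143,11), (14,7), (5.625,2.812), (5,5).
By the shoelace formula its area is 50.55.

50.55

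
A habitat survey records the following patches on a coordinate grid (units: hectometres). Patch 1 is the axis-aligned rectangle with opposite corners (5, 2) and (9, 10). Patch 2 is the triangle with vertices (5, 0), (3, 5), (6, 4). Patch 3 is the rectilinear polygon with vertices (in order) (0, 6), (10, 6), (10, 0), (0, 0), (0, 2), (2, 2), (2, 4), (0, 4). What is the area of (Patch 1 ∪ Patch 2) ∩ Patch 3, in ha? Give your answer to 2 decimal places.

20.83

The region (Patch 1 ∪ Patch 2) ∩ Patch 3 is the polygon with vertices (9,2), (5.5,2), (5,0), (3,5), (5,4.333), (5,6), (9,6).
By the shoelace formula its area is 20.83.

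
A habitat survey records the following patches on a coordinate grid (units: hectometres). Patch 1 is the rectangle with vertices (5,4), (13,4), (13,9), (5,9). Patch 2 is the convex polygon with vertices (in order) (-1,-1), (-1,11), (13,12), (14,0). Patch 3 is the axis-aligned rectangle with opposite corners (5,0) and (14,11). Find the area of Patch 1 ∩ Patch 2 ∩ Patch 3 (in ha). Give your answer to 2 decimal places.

40.00

The intersection is the polygon with vertices (5,9), (13,9), (13,4), (5,4).
By the shoelace formula its area is 40.00.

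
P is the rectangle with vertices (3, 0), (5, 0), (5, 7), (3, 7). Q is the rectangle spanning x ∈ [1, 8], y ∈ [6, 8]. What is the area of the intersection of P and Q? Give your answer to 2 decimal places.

|P∩Q|: x∈[3,5], y∈[6,7] → 2·1 = 2.

2.00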